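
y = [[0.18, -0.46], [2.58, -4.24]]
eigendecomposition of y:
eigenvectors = [[0.85, 0.11], [0.53, 0.99]]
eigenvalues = [-0.11, -3.95]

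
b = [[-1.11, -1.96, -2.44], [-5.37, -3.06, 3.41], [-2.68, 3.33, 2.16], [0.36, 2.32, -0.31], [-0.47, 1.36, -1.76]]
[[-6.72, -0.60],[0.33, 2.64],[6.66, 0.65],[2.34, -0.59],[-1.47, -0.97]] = b@ [[0.32, -0.11], [1.18, -0.18], [1.66, 0.44]]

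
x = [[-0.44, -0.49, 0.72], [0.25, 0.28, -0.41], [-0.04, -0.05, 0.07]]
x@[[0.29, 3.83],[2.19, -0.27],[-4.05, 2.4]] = [[-4.12, 0.18], [2.35, -0.1], [-0.4, 0.03]]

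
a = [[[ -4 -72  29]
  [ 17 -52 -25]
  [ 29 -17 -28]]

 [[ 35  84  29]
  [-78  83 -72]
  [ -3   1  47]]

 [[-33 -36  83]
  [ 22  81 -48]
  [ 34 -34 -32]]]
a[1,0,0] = 35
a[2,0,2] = 83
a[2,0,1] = -36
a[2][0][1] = -36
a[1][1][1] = 83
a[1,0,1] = 84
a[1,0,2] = 29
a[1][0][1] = 84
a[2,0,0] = -33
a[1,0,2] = 29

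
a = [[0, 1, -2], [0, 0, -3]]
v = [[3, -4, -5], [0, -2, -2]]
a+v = [[3, -3, -7], [0, -2, -5]]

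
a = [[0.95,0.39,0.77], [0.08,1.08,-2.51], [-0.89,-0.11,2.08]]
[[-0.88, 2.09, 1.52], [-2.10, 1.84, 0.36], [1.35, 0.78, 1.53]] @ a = [[-2.02, 1.75, -2.76], [-2.17, 1.13, -5.49], [-0.02, 1.2, 2.26]]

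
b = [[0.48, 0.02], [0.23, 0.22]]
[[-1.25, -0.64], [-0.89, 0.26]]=b@[[-2.54, -1.45], [-1.38, 2.69]]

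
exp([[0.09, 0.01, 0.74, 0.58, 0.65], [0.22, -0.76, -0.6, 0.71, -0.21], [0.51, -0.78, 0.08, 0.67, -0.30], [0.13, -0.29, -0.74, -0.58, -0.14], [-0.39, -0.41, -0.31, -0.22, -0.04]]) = [[1.15, -0.34, 0.59, 0.52, 0.58],[0.07, 0.61, -0.56, 0.27, -0.06],[0.59, -0.66, 1.32, 0.53, -0.12],[-0.05, 0.05, -0.52, 0.39, -0.01],[-0.52, -0.15, -0.28, -0.42, 0.9]]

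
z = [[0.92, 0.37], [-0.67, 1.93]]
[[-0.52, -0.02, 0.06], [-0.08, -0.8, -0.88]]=z@[[-0.48, 0.13, 0.22], [-0.21, -0.37, -0.38]]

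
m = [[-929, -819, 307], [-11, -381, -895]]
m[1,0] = -11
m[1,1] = -381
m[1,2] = -895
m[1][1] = -381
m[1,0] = -11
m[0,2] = 307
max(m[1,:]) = -11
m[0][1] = -819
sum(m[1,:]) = -1287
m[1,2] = -895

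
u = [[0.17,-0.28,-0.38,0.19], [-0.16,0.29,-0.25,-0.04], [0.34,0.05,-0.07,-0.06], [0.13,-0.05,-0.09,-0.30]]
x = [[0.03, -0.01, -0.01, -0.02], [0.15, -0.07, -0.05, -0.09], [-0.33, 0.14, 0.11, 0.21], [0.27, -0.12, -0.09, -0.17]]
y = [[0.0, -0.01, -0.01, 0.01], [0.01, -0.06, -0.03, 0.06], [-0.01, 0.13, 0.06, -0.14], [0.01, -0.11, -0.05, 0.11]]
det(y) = 0.00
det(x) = 0.00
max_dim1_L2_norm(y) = 0.2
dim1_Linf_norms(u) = [0.38, 0.29, 0.34, 0.3]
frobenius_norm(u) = 0.84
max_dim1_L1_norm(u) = 1.02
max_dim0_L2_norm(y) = 0.19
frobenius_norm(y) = 0.27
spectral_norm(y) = 0.27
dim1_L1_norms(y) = [0.03, 0.16, 0.34, 0.28]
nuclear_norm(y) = 0.29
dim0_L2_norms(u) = [0.43, 0.41, 0.47, 0.36]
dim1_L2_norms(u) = [0.54, 0.42, 0.36, 0.34]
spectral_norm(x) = 0.59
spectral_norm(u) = 0.56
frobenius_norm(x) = 0.59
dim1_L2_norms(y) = [0.02, 0.09, 0.2, 0.16]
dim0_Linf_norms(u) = [0.34, 0.29, 0.38, 0.3]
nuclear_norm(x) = 0.60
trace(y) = 0.11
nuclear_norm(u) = 1.61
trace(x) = -0.10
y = x @ u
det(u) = -0.02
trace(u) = 0.09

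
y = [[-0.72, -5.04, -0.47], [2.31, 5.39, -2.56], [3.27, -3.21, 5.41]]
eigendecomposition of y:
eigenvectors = [[(0.69+0j), (0.69-0j), 0.24+0.00j],[-0.19-0.42j, (-0.19+0.42j), -0.52+0.00j],[-0.27-0.49j, -0.27+0.49j, 0.82+0.00j]]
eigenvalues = [(0.85+3.38j), (0.85-3.38j), (8.39+0j)]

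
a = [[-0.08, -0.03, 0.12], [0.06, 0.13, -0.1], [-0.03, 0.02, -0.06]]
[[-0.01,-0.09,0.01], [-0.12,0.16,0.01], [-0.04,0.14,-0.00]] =a@[[0.57, -1.27, -0.03], [-1.20, 0.71, 0.20], [-0.03, -1.43, 0.11]]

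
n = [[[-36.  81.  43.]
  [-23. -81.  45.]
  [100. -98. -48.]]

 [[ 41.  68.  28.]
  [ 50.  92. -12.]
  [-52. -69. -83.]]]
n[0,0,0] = -36.0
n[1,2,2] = -83.0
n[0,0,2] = 43.0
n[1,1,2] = -12.0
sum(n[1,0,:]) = 137.0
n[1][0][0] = 41.0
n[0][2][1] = -98.0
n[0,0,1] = 81.0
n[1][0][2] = 28.0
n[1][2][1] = -69.0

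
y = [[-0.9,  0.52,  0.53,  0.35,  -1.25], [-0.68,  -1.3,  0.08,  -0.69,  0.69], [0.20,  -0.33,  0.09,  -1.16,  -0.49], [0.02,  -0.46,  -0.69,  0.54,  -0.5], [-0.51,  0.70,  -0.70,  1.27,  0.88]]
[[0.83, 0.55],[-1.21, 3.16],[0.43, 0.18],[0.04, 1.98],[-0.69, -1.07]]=y @ [[0.32, -0.93],[0.46, -2.71],[0.05, -0.01],[-0.14, 0.75],[-0.72, -0.69]]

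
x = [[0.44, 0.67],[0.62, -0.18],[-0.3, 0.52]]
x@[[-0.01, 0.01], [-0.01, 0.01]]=[[-0.01, 0.01], [-0.00, 0.00], [-0.0, 0.00]]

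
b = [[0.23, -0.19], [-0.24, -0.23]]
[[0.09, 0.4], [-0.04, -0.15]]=b @ [[0.29, 1.24], [-0.14, -0.62]]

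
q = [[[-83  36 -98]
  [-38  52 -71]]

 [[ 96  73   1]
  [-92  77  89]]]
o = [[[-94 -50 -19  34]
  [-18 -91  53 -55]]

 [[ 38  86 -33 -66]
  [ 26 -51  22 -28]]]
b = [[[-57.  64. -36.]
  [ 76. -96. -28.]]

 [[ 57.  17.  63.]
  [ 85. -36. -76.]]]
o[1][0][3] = -66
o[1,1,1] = -51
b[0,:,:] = [[-57.0, 64.0, -36.0], [76.0, -96.0, -28.0]]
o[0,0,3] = 34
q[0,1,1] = 52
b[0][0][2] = -36.0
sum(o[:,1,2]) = 75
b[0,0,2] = -36.0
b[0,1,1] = -96.0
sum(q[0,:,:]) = -202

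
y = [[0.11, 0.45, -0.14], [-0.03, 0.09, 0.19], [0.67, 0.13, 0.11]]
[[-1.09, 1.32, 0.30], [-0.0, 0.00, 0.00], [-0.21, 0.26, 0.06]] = y @ [[-0.07, 0.09, 0.02], [-2.10, 2.55, 0.57], [0.96, -1.17, -0.26]]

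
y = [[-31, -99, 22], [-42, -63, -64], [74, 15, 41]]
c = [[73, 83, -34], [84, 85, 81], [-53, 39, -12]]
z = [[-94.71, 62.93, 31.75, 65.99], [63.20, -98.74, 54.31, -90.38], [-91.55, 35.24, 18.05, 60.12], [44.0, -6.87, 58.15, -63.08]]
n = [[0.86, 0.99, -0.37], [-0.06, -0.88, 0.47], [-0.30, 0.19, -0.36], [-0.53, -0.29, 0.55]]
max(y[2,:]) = 74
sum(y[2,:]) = 130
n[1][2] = 0.47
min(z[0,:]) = -94.71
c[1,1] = 85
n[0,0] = 0.864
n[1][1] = -0.882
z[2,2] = 18.05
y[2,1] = 15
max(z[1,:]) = 63.2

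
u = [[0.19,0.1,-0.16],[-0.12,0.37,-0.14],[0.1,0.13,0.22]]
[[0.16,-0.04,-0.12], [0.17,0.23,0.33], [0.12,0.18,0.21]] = u @ [[0.48, -0.2, -0.58],[0.6, 0.73, 0.95],[-0.05, 0.49, 0.65]]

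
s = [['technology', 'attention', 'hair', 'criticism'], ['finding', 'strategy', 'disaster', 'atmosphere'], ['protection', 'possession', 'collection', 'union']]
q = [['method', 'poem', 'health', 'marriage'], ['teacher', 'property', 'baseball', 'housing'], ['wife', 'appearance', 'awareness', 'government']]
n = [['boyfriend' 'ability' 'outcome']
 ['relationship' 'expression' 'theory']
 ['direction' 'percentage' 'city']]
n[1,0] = 'relationship'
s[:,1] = ['attention', 'strategy', 'possession']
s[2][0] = 'protection'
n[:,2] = ['outcome', 'theory', 'city']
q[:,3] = ['marriage', 'housing', 'government']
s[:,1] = ['attention', 'strategy', 'possession']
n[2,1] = 'percentage'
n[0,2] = 'outcome'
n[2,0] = 'direction'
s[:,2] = ['hair', 'disaster', 'collection']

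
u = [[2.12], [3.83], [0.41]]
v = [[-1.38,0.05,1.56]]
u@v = [[-2.93,0.11,3.31],  [-5.29,0.19,5.97],  [-0.57,0.02,0.64]]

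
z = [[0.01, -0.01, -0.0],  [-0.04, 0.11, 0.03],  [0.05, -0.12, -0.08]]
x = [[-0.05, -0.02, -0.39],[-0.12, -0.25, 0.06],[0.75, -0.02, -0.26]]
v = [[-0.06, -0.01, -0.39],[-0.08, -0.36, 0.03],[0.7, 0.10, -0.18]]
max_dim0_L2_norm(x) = 0.76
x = v + z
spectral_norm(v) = 0.75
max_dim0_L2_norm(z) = 0.16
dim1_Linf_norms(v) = [0.39, 0.36, 0.7]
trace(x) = -0.56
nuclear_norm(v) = 1.48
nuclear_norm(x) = 1.44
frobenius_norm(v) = 0.91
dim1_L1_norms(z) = [0.02, 0.18, 0.25]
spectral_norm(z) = 0.19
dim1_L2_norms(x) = [0.39, 0.28, 0.79]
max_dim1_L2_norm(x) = 0.79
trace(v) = -0.60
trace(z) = 0.04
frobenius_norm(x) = 0.93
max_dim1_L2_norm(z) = 0.15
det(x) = -0.08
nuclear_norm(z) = 0.23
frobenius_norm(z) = 0.20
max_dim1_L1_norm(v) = 0.98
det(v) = -0.10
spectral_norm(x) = 0.81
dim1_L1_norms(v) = [0.46, 0.47, 0.98]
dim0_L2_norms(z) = [0.06, 0.16, 0.09]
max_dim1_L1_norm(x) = 1.03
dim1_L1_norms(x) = [0.46, 0.43, 1.03]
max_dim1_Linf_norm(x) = 0.75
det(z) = -0.00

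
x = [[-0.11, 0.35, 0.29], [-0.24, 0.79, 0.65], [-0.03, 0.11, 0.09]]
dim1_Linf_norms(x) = [0.35, 0.79, 0.11]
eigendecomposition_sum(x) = [[-0.1, 0.35, 0.29], [-0.24, 0.79, 0.65], [-0.03, 0.11, 0.09]] + [[-0.01, 0.0, 0.0], [-0.00, 0.0, 0.0], [0.00, -0.0, -0.00]] + [[0.0, -0.00, 0.00], [-0.0, 0.0, -0.0], [0.0, -0.00, 0.00]]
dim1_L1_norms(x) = [0.75, 1.68, 0.23]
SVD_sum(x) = [[-0.11, 0.35, 0.29], [-0.24, 0.79, 0.65], [-0.03, 0.11, 0.09]] + [[-0.00, -0.00, 0.0], [0.00, 0.00, -0.0], [0.0, 0.00, -0.00]] + [[0.0,-0.00,0.00], [-0.0,0.00,-0.0], [0.00,-0.00,0.00]]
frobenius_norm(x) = 1.16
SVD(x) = [[-0.40,  0.67,  0.62], [-0.91,  -0.20,  -0.37], [-0.13,  -0.71,  0.69]] @ diag([1.1593003199197378, 0.004715163270176495, 0.0007317576984672293]) @ [[0.23, -0.75, -0.62], [-0.93, -0.35, 0.08], [0.27, -0.56, 0.78]]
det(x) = -0.00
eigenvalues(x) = [0.78, -0.01, 0.0]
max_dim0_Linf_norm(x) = 0.79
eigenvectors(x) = [[-0.4, -0.77, 0.31],[-0.91, -0.52, -0.55],[-0.13, 0.36, 0.78]]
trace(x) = 0.77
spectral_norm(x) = 1.16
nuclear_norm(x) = 1.16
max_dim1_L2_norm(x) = 1.05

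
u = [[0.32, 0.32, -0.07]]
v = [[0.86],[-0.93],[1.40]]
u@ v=[[-0.12]]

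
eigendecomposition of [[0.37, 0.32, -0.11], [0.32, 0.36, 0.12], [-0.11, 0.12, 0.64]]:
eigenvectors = [[0.68, -0.56, 0.47], [-0.69, -0.27, 0.67], [0.25, 0.78, 0.58]]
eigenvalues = [0.0, 0.68, 0.69]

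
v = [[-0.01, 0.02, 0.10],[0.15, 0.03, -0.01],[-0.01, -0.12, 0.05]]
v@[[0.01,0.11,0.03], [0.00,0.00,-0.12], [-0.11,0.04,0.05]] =[[-0.01, 0.0, 0.00], [0.0, 0.02, 0.0], [-0.01, 0.0, 0.02]]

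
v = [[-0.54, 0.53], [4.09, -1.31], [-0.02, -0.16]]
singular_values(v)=[4.35, 0.37]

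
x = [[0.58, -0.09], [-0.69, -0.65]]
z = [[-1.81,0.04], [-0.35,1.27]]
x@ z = [[-1.02,  -0.09], [1.48,  -0.85]]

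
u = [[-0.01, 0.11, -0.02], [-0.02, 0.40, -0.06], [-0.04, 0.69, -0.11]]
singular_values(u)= [0.82, 0.01, 0.0]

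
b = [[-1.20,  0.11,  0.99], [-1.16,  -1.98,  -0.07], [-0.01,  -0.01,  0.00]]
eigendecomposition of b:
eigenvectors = [[0.21, -0.42, 0.57],[-0.98, 0.91, -0.36],[-0.00, 0.00, 0.73]]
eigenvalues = [-1.73, -1.45, -0.0]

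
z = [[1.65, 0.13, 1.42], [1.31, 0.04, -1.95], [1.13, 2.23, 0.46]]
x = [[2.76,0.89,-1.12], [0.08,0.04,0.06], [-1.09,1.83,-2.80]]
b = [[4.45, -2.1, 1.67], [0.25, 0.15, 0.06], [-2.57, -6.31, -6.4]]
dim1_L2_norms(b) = [5.2, 0.3, 9.35]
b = x @ z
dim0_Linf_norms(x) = [2.76, 1.83, 2.8]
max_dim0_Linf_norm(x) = 2.8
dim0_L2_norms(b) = [5.14, 6.65, 6.61]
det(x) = -0.68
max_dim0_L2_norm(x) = 3.02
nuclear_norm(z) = 6.88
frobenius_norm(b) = 10.70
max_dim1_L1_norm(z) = 3.82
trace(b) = -1.80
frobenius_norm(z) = 4.09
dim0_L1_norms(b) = [7.27, 8.56, 8.13]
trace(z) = 2.15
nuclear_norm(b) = 14.65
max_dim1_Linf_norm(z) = 2.23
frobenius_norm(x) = 4.70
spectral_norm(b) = 9.42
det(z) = 10.92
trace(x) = 0.00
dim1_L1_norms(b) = [8.22, 0.46, 15.28]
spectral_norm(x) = 3.64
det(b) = -7.61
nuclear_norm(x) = 6.67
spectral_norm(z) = 2.92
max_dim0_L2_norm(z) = 2.46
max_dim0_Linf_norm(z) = 2.23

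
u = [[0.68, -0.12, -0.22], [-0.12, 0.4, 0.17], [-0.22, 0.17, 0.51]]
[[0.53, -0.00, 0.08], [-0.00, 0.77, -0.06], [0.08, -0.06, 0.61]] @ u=[[0.34, -0.05, -0.08], [-0.08, 0.30, 0.1], [-0.07, 0.07, 0.28]]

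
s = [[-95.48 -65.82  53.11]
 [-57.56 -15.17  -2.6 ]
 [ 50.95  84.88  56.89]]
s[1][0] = -57.56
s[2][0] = 50.95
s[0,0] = -95.48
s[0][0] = -95.48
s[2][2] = 56.89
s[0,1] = -65.82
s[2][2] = 56.89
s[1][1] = -15.17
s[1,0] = -57.56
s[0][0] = -95.48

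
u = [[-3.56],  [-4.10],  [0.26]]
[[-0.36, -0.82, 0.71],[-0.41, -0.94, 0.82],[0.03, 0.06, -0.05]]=u @ [[0.1, 0.23, -0.20]]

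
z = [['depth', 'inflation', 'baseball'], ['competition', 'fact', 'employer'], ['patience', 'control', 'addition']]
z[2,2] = 'addition'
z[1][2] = 'employer'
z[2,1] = 'control'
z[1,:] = ['competition', 'fact', 'employer']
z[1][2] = 'employer'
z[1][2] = 'employer'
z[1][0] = 'competition'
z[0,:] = ['depth', 'inflation', 'baseball']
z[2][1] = 'control'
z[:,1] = ['inflation', 'fact', 'control']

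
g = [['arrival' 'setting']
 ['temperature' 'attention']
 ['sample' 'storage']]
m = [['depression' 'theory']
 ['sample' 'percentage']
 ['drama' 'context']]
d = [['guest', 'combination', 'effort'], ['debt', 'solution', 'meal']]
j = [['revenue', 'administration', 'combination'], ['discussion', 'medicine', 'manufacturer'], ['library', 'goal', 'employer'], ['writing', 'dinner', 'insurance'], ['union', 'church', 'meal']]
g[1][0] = 'temperature'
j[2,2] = 'employer'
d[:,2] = ['effort', 'meal']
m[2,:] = ['drama', 'context']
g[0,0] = 'arrival'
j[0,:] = ['revenue', 'administration', 'combination']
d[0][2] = 'effort'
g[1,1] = 'attention'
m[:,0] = ['depression', 'sample', 'drama']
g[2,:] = ['sample', 'storage']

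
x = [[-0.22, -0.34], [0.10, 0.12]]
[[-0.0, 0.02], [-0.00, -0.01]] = x@[[-0.05, -0.03],  [0.04, -0.05]]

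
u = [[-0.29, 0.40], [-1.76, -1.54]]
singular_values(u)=[2.34, 0.49]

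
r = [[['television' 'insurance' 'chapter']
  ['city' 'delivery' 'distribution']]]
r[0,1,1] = 'delivery'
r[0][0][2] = 'chapter'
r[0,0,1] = 'insurance'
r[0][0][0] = 'television'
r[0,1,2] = 'distribution'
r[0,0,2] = 'chapter'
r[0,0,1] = 'insurance'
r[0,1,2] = 'distribution'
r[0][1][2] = 'distribution'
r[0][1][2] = 'distribution'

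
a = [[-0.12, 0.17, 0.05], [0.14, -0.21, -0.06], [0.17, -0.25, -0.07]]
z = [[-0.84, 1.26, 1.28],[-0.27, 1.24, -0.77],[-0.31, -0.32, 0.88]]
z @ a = [[0.49, -0.73, -0.21], [0.08, -0.11, -0.03], [0.14, -0.21, -0.06]]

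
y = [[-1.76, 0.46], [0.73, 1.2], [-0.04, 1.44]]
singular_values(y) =[1.93, 1.91]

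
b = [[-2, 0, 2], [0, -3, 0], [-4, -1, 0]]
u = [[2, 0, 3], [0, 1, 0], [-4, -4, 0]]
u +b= [[0, 0, 5], [0, -2, 0], [-8, -5, 0]]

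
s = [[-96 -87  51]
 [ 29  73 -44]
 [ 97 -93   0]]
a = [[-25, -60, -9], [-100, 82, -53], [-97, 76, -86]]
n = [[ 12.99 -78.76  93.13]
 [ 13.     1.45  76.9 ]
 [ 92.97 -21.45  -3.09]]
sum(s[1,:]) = 58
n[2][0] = 92.97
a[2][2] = -86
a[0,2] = -9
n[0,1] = -78.76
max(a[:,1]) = 82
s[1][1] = 73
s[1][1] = 73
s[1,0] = 29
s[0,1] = -87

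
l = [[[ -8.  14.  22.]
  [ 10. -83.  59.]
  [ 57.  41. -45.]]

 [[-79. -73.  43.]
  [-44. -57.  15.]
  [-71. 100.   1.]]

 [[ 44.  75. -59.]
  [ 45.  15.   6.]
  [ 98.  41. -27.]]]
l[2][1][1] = 15.0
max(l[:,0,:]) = 75.0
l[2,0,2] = -59.0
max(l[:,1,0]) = 45.0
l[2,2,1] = 41.0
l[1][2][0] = -71.0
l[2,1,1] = 15.0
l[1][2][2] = 1.0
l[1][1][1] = -57.0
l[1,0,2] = 43.0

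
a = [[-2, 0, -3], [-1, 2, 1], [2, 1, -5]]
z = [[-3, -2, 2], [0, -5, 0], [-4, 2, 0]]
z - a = [[-1, -2, 5], [1, -7, -1], [-6, 1, 5]]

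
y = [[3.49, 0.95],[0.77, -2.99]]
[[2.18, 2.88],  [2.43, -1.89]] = y@[[0.79,  0.61], [-0.61,  0.79]]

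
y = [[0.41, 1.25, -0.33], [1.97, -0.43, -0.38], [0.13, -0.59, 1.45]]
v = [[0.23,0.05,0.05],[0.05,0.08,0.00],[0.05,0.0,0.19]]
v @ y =[[0.20,0.24,-0.02], [0.18,0.03,-0.05], [0.05,-0.05,0.26]]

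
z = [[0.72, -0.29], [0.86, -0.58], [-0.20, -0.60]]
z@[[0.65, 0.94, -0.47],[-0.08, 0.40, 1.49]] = [[0.49, 0.56, -0.77], [0.61, 0.58, -1.27], [-0.08, -0.43, -0.80]]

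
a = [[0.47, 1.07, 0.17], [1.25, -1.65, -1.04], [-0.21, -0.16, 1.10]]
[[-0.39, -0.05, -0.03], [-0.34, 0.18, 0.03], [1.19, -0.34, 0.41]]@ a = [[-0.24, -0.33, -0.05], [0.06, -0.67, -0.21], [0.05, 1.77, 1.01]]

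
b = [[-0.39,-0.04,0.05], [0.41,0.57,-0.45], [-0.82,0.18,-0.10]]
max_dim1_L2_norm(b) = 0.85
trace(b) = 0.08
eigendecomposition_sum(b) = [[-0.37, -0.03, 0.04], [-0.49, -0.03, 0.05], [-1.25, -0.09, 0.13]] + [[0.0,0.0,-0.0], [0.05,0.01,-0.02], [0.07,0.01,-0.03]] + [[-0.02, -0.01, 0.01], [0.84, 0.59, -0.48], [0.36, 0.25, -0.21]]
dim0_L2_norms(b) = [1.0, 0.6, 0.46]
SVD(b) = [[-0.38, -0.09, -0.92],[0.60, -0.78, -0.18],[-0.7, -0.62, 0.35]] @ diag([1.0220949833519082, 0.7223702269916431, 0.0017607279474658108]) @ [[0.95, 0.23, -0.22],[0.31, -0.76, 0.56],[-0.04, -0.6, -0.80]]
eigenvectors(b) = [[0.27, 0.04, -0.02], [0.35, 0.59, 0.92], [0.9, 0.81, 0.39]]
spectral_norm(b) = 1.02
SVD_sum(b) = [[-0.37,  -0.09,  0.08], [0.59,  0.14,  -0.13], [-0.68,  -0.16,  0.15]] + [[-0.02,0.05,-0.04], [-0.18,0.43,-0.32], [-0.14,0.34,-0.25]] + [[0.00, 0.0, 0.0], [0.0, 0.00, 0.00], [-0.00, -0.00, -0.00]]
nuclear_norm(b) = 1.75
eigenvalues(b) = [-0.27, -0.01, 0.37]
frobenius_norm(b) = 1.25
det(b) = 0.00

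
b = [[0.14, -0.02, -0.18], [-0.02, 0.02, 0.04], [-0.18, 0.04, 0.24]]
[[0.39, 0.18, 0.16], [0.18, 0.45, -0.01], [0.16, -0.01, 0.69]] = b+[[0.25, 0.20, 0.34], [0.2, 0.43, -0.05], [0.34, -0.05, 0.45]]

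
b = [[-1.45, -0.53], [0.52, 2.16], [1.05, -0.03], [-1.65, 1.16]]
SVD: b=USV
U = [[-0.04, 0.62], [-0.70, -0.55], [0.18, -0.38], [-0.69, 0.41]]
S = [2.51, 2.48]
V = [[0.41, -0.91], [-0.91, -0.41]]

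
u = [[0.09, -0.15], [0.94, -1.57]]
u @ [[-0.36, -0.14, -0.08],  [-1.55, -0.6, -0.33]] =[[0.2, 0.08, 0.04], [2.1, 0.81, 0.44]]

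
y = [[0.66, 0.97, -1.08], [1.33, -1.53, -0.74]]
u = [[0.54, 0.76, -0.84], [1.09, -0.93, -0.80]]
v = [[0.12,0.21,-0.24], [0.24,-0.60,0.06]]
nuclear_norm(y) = 3.75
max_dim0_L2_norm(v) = 0.64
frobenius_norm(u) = 2.07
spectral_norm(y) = 2.16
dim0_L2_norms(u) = [1.22, 1.2, 1.16]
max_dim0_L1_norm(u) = 1.69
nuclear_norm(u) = 2.87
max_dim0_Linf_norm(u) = 1.09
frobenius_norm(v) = 0.73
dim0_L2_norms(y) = [1.48, 1.81, 1.31]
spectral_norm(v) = 0.68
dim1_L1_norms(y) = [2.71, 3.6]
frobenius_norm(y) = 2.68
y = v + u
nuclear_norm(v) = 0.96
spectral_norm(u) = 1.71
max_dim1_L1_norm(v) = 0.9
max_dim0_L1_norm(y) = 2.5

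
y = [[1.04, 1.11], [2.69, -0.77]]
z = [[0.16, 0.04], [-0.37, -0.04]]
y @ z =[[-0.24, -0.0],[0.72, 0.14]]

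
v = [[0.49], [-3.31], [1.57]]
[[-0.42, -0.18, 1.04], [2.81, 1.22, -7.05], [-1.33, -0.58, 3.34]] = v @ [[-0.85, -0.37, 2.13]]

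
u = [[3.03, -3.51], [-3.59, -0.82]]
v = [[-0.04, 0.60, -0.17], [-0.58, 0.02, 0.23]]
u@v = [[1.91, 1.75, -1.32], [0.62, -2.17, 0.42]]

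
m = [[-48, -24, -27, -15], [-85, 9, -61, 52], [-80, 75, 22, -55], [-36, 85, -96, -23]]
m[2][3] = -55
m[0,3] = -15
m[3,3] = -23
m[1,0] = -85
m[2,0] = -80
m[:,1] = [-24, 9, 75, 85]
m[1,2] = -61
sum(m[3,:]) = -70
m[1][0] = -85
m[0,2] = -27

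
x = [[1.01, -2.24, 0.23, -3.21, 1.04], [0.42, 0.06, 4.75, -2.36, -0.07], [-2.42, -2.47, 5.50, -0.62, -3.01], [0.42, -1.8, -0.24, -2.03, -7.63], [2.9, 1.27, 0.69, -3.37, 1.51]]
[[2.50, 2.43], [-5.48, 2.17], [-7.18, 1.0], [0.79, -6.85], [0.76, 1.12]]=x@[[0.6, 1.18],  [-0.68, -1.21],  [-1.27, 0.8],  [-0.15, 0.84],  [0.17, 1.00]]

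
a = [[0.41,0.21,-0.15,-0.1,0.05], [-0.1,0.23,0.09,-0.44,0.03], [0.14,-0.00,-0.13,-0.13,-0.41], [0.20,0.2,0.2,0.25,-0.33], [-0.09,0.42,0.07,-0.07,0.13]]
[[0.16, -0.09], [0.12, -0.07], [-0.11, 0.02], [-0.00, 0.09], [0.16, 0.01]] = a @ [[0.22,-0.18], [0.29,0.07], [0.15,0.00], [-0.11,0.22], [0.33,-0.17]]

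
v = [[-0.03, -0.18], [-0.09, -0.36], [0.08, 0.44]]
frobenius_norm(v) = 0.61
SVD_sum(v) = [[-0.04, -0.18],[-0.07, -0.36],[0.09, 0.44]] + [[0.01, -0.00], [-0.02, 0.00], [-0.01, 0.0]]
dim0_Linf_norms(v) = [0.09, 0.44]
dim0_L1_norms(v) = [0.2, 0.98]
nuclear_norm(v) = 0.63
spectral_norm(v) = 0.61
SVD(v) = [[-0.30, 0.34], [-0.61, -0.79], [0.73, -0.51]] @ diag([0.6087714687983184, 0.01993235503241695]) @ [[0.20, 0.98], [0.98, -0.20]]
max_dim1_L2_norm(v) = 0.45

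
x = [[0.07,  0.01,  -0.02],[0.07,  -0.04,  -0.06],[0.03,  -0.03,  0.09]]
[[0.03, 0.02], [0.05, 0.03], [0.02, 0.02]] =x @ [[0.47, 0.31], [-0.32, -0.3], [-0.06, 0.01]]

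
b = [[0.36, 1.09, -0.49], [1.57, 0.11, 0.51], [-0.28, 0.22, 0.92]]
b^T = [[0.36,1.57,-0.28], [1.09,0.11,0.22], [-0.49,0.51,0.92]]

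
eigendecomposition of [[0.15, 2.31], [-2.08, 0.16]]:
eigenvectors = [[(0.73+0j), 0.73-0.00j], [0.69j, 0.00-0.69j]]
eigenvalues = [(0.16+2.19j), (0.16-2.19j)]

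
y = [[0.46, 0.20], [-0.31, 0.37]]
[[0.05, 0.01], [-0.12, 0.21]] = y@[[0.18,-0.16],[-0.16,0.43]]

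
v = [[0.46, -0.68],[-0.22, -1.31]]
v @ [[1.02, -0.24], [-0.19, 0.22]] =[[0.6,  -0.26], [0.02,  -0.24]]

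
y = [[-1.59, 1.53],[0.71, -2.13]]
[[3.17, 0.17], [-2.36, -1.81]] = y @ [[-1.37, 1.05],[0.65, 1.2]]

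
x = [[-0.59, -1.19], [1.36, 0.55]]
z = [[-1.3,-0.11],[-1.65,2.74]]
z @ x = [[0.62,  1.49], [4.7,  3.47]]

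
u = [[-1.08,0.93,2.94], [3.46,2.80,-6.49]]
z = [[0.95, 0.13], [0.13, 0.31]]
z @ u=[[-0.58, 1.25, 1.95], [0.93, 0.99, -1.63]]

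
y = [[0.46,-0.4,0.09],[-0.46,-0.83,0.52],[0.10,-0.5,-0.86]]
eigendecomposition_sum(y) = [[0.54+0.00j,-0.15+0.00j,(-0.02+0j)], [-0.15+0.00j,0.04-0.00j,0.01+0.00j], [(0.09+0j),(-0.02+0j),(-0+0j)]] + [[-0.04-0.01j, -0.13+0.04j, (0.05+0.14j)],  [(-0.16-0.02j), -0.43+0.20j, (0.26+0.47j)],  [(0.01-0.15j), -0.24-0.40j, (-0.43+0.29j)]] + [[(-0.04+0.01j),-0.13-0.04j,(0.05-0.14j)], [-0.16+0.02j,-0.43-0.20j,(0.26-0.47j)], [0.01+0.15j,(-0.24+0.4j),(-0.43-0.29j)]]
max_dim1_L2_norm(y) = 1.08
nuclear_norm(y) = 2.67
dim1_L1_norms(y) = [0.95, 1.81, 1.46]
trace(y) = -1.23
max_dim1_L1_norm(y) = 1.81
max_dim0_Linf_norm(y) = 0.86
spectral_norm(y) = 1.10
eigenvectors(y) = [[0.95+0.00j, (-0.19-0.02j), (-0.19+0.02j)], [-0.25+0.00j, (-0.7+0j), -0.70-0.00j], [0.15+0.00j, (-0.07-0.68j), (-0.07+0.68j)]]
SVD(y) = [[-0.14, 0.29, -0.95], [-0.96, 0.19, 0.20], [0.24, 0.94, 0.25]] @ diag([1.1023804364881595, 1.0178031860660892, 0.5468400567642163]) @ [[0.36, 0.67, -0.65], [0.14, -0.73, -0.67], [-0.92, 0.15, -0.36]]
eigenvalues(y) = [(0.58+0j), (-0.91+0.49j), (-0.91-0.49j)]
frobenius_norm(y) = 1.60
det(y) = 0.61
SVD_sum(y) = [[-0.06, -0.11, 0.10], [-0.38, -0.71, 0.69], [0.09, 0.17, -0.17]] + [[0.04, -0.21, -0.2],[0.03, -0.14, -0.13],[0.13, -0.69, -0.64]] + [[0.48, -0.08, 0.18], [-0.10, 0.02, -0.04], [-0.13, 0.02, -0.05]]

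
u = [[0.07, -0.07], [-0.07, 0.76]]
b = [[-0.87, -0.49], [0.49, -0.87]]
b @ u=[[-0.03, -0.31], [0.1, -0.7]]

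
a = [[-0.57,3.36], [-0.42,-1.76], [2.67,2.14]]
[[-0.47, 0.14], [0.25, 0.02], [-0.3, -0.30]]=a@[[-0.0, -0.13], [-0.14, 0.02]]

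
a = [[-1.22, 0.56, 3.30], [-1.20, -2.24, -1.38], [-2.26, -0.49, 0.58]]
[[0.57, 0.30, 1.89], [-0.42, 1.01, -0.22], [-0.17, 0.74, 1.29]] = a @ [[0.14, -0.23, -0.51], [-0.03, -0.37, 0.15], [0.23, 0.07, 0.36]]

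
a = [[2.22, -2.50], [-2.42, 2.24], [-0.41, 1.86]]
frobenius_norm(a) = 5.07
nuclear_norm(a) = 5.95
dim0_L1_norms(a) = [5.05, 6.6]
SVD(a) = [[-0.67,0.07], [0.66,-0.40], [0.34,0.91]] @ diag([4.972347697951566, 0.9776800962870084]) @ [[-0.65, 0.76], [0.76, 0.65]]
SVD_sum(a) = [[2.17, -2.54], [-2.12, 2.49], [-1.09, 1.28]] + [[0.05, 0.04], [-0.3, -0.25], [0.68, 0.58]]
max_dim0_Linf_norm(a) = 2.5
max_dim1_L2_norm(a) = 3.34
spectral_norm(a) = 4.97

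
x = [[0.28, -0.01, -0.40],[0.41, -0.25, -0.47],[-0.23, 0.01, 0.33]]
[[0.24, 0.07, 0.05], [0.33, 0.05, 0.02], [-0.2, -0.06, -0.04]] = x @ [[-0.2, 0.11, -0.02], [-0.28, 0.17, 0.17], [-0.73, -0.11, -0.14]]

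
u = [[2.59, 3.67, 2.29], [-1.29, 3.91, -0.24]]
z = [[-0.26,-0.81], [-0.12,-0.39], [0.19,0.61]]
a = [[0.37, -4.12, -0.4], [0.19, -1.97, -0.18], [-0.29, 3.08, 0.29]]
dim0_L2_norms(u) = [2.89, 5.36, 2.3]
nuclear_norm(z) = 1.15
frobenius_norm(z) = 1.14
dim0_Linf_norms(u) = [2.59, 3.91, 2.29]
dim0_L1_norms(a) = [0.85, 9.17, 0.87]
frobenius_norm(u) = 6.51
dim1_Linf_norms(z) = [0.81, 0.39, 0.61]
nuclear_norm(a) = 5.58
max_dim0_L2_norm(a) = 5.51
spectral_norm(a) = 5.56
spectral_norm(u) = 5.70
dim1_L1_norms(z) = [1.07, 0.51, 0.8]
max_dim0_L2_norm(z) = 1.09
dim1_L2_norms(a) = [4.16, 1.99, 3.11]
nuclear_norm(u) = 8.85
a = z @ u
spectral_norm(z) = 1.14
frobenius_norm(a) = 5.56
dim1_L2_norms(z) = [0.85, 0.41, 0.64]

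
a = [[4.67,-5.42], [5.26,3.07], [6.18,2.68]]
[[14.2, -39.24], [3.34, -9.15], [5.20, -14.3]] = a @ [[1.44, -3.97], [-1.38, 3.82]]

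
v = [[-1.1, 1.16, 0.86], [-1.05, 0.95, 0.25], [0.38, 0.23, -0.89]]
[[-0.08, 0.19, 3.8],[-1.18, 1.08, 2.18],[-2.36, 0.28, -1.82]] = v @ [[0.28,-2.01,-0.42],[-1.56,-0.73,1.25],[2.37,-1.36,2.19]]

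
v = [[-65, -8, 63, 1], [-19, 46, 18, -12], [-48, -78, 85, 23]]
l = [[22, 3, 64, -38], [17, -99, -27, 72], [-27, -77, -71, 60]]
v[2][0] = -48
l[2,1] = -77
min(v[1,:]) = -19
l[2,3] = 60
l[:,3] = [-38, 72, 60]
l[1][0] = 17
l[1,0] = 17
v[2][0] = -48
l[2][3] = 60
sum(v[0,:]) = -9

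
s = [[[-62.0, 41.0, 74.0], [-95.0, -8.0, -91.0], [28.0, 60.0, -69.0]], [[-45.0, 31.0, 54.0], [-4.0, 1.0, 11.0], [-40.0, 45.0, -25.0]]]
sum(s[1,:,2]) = 40.0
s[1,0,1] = 31.0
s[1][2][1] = 45.0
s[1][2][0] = -40.0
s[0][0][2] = 74.0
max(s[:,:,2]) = 74.0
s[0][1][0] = -95.0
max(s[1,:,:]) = 54.0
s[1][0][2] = 54.0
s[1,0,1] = 31.0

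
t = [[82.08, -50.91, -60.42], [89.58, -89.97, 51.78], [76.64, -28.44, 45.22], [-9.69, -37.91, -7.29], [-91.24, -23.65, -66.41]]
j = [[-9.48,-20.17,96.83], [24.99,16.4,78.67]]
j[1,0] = 24.99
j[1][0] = 24.99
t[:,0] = [82.08, 89.58, 76.64, -9.69, -91.24]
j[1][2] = 78.67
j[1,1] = 16.4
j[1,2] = 78.67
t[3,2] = -7.29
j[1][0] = 24.99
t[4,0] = -91.24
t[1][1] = -89.97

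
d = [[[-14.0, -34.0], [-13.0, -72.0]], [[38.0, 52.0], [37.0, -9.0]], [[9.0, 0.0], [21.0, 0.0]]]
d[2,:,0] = [9.0, 21.0]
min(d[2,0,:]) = 0.0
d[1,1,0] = 37.0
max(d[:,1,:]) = 37.0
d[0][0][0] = -14.0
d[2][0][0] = 9.0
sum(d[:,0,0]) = 33.0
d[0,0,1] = -34.0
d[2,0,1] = 0.0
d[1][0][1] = 52.0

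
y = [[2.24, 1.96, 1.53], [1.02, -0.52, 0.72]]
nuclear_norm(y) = 4.55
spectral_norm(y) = 3.43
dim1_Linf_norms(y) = [2.24, 1.02]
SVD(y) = [[-0.97, -0.23], [-0.23, 0.97]] @ diag([3.429888270785834, 1.1247961815039045]) @ [[-0.7,  -0.52,  -0.48], [0.42,  -0.85,  0.31]]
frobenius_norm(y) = 3.61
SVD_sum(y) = [[2.35, 1.74, 1.61], [0.56, 0.41, 0.38]] + [[-0.11,0.22,-0.08], [0.46,-0.93,0.34]]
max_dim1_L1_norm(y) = 5.73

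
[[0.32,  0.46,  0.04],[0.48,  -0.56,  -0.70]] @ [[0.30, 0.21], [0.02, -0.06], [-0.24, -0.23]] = [[0.10, 0.03], [0.30, 0.30]]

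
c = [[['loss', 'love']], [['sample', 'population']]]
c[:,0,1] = ['love', 'population']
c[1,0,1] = 'population'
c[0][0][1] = 'love'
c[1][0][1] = 'population'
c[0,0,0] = 'loss'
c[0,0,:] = ['loss', 'love']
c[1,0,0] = 'sample'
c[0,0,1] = 'love'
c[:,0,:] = [['loss', 'love'], ['sample', 'population']]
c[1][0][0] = 'sample'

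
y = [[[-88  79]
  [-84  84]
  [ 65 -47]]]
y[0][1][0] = -84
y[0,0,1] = 79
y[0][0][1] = 79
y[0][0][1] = 79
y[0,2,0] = 65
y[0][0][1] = 79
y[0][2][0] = 65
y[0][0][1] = 79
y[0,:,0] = [-88, -84, 65]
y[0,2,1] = -47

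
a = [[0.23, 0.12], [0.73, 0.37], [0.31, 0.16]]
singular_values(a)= [0.93, 0.0]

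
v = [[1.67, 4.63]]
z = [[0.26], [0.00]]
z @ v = [[0.43, 1.20], [0.00, 0.00]]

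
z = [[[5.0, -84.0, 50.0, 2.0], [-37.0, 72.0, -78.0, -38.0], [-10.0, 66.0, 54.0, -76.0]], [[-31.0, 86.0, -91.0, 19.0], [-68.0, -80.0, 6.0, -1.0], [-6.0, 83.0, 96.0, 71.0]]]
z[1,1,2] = 6.0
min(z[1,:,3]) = -1.0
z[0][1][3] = -38.0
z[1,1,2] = 6.0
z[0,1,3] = -38.0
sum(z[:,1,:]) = -224.0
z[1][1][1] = -80.0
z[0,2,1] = 66.0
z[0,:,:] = [[5.0, -84.0, 50.0, 2.0], [-37.0, 72.0, -78.0, -38.0], [-10.0, 66.0, 54.0, -76.0]]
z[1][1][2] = 6.0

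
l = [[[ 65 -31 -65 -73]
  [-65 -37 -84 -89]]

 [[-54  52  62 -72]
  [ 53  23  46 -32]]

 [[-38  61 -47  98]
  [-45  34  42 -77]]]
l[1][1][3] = -32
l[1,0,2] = 62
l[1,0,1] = 52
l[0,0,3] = -73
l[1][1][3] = -32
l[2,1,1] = 34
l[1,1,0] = 53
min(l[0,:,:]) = -89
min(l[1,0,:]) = -72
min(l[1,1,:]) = -32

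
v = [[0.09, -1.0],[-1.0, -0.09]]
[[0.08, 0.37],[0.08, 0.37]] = v @ [[-0.07, -0.33], [-0.09, -0.4]]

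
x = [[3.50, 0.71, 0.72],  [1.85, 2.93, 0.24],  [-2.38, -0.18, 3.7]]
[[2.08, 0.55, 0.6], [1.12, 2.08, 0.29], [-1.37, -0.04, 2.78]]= x@ [[0.59, 0.01, 0.01], [0.01, 0.70, 0.03], [0.01, 0.03, 0.76]]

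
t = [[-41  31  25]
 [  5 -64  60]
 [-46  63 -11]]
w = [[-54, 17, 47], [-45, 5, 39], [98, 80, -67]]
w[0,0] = -54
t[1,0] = 5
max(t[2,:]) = 63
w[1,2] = 39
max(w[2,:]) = 98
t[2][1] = 63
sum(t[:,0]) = -82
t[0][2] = 25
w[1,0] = -45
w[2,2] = -67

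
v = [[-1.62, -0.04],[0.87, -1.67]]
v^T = [[-1.62,  0.87],[-0.04,  -1.67]]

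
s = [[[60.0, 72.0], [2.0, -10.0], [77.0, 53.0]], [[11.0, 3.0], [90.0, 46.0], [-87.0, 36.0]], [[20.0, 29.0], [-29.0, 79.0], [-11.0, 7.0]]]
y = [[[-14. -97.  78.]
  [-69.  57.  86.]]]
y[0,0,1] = -97.0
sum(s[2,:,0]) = -20.0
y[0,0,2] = 78.0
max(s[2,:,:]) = 79.0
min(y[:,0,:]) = -97.0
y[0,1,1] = 57.0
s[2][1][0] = -29.0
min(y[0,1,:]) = -69.0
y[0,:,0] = [-14.0, -69.0]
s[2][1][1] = 79.0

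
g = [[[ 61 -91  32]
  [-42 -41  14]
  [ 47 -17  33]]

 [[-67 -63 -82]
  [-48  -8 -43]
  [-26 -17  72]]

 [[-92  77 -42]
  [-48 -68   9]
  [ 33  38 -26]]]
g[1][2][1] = -17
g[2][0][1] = 77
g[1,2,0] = -26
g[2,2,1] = 38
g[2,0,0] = -92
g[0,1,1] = -41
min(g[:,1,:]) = -68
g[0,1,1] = -41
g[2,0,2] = -42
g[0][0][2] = 32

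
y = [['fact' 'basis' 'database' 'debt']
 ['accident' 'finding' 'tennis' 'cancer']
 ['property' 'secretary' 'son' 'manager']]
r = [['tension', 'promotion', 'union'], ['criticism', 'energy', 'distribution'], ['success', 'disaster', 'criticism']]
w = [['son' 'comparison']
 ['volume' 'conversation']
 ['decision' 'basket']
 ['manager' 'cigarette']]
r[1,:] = ['criticism', 'energy', 'distribution']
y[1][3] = 'cancer'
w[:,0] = ['son', 'volume', 'decision', 'manager']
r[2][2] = 'criticism'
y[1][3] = 'cancer'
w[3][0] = 'manager'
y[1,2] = 'tennis'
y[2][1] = 'secretary'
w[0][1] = 'comparison'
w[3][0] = 'manager'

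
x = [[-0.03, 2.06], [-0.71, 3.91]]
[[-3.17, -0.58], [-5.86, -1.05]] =x@[[-0.23, -0.06], [-1.54, -0.28]]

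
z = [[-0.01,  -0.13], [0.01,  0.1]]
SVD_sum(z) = [[-0.01, -0.13],[0.01, 0.1]] + [[0.00, -0.0], [0.0, -0.00]]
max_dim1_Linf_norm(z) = 0.13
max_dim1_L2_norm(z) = 0.13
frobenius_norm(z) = 0.16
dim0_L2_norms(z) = [0.01, 0.16]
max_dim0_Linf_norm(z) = 0.13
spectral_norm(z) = 0.16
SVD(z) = [[0.79,-0.61], [-0.61,-0.79]] @ diag([0.16461068786596464, 0.001822481904967656]) @ [[-0.09, -1.00], [-1.0, 0.09]]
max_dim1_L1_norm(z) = 0.14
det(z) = 0.00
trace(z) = 0.09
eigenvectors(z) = [[-0.99, 0.8],[0.10, -0.60]]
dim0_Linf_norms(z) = [0.01, 0.13]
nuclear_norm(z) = 0.17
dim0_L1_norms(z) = [0.02, 0.23]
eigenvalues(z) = [0.0, 0.09]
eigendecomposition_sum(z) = [[0.00, 0.01], [-0.0, -0.0]] + [[-0.01, -0.14], [0.01, 0.10]]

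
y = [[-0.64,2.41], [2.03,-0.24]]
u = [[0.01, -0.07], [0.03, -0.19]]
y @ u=[[0.07, -0.41], [0.01, -0.1]]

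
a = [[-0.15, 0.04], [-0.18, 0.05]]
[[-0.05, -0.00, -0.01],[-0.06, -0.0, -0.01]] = a @ [[0.32, -0.03, 0.07], [-0.00, -0.13, -0.02]]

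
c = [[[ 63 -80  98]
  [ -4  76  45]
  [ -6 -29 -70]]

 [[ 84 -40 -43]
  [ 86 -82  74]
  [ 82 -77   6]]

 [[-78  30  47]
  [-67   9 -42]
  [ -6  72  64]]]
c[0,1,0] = -4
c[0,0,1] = -80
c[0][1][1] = 76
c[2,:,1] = [30, 9, 72]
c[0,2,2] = -70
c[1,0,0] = 84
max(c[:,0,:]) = 98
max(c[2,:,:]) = 72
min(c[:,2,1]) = -77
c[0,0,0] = 63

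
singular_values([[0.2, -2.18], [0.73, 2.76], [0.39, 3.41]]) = [4.94, 0.61]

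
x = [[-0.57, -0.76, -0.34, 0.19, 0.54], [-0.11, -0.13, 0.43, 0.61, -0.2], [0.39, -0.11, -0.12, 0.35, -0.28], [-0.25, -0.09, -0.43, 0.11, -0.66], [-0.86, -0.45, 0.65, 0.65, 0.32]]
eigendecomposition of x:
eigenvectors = [[(-0.23-0.19j), -0.23+0.19j, (-0.64+0j), (-0.64-0j), 0.15+0.00j],[(0.38+0.35j), (0.38-0.35j), -0.04+0.10j, (-0.04-0.1j), -0.66+0.00j],[-0.08+0.38j, (-0.08-0.38j), -0.04+0.39j, (-0.04-0.39j), (0.42+0j)],[-0.16+0.37j, (-0.16-0.37j), (-0.28-0.43j), -0.28+0.43j, (-0.51+0j)],[(0.57+0j), 0.57-0.00j, (-0.32-0.24j), (-0.32+0.24j), (-0.33+0j)]]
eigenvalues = [(0.09+0.87j), (0.09-0.87j), (-0.29+0.66j), (-0.29-0.66j), (-0.01+0j)]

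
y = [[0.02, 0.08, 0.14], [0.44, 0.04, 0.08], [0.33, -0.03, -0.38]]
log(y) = [[(-1.51+1.44j), (0.11-0.57j), -0.24-0.45j], [1.08-3.74j, -1.94+1.88j, (0.43-0.98j)], [(-0.84-0.71j), (0.31-0.24j), (-1.01+2.96j)]]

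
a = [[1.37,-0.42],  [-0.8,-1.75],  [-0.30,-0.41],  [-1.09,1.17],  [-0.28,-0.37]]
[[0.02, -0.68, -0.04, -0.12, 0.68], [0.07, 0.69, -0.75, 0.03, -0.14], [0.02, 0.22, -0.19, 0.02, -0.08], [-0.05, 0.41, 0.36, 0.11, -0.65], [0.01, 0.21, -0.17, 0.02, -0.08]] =a @ [[0.00, -0.54, 0.09, -0.08, 0.46], [-0.04, -0.15, 0.39, 0.02, -0.13]]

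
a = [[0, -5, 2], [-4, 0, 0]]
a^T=[[0, -4], [-5, 0], [2, 0]]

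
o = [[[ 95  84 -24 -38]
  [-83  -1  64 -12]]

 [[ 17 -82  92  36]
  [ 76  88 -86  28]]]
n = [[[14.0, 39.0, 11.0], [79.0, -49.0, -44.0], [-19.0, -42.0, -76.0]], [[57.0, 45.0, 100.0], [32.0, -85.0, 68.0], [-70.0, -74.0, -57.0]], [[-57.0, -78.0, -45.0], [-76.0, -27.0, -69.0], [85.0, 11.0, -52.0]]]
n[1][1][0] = 32.0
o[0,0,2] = -24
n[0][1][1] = -49.0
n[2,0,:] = [-57.0, -78.0, -45.0]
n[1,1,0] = 32.0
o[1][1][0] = 76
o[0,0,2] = -24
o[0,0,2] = -24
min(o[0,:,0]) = -83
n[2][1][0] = -76.0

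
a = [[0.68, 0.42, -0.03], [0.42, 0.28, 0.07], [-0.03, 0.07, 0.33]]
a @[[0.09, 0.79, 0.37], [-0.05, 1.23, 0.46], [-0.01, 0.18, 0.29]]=[[0.04, 1.05, 0.44], [0.02, 0.69, 0.30], [-0.01, 0.12, 0.12]]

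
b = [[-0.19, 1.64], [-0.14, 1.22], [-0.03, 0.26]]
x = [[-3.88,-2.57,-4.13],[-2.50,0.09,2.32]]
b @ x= [[-3.36, 0.64, 4.59], [-2.51, 0.47, 3.41], [-0.53, 0.10, 0.73]]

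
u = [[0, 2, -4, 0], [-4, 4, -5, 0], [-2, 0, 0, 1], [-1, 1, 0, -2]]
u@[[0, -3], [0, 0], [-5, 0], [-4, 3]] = [[20, 0], [25, 12], [-4, 9], [8, -3]]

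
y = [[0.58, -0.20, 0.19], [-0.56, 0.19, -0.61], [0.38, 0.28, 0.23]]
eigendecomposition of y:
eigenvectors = [[-0.69+0.00j, (0.06+0.29j), 0.06-0.29j], [(0.72+0j), (0.69+0j), (0.69-0j)], [-0.10+0.00j, 0.06-0.66j, 0.06+0.66j]]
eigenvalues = [(0.82+0j), (0.09+0.34j), (0.09-0.34j)]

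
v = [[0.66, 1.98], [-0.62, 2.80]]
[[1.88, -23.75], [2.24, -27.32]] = v @ [[0.27, -4.03], [0.86, -10.65]]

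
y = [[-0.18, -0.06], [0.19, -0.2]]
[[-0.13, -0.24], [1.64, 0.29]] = y @ [[2.62, 1.4], [-5.69, -0.14]]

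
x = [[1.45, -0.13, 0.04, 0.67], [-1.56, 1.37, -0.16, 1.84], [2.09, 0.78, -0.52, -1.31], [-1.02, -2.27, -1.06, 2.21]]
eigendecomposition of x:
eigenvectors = [[-0.08+0.00j, 0.06-0.19j, 0.06+0.19j, (0.73+0j)],[(-0.13+0j), 0.25-0.54j, 0.25+0.54j, (-0.39+0j)],[0.97+0.00j, -0.32-0.06j, -0.32+0.06j, 0.22+0.00j],[(0.2+0j), (0.71+0j), (0.71-0j), 0.51+0.00j]]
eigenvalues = [(-1.06+0j), (1.79+2.12j), (1.79-2.12j), (2+0j)]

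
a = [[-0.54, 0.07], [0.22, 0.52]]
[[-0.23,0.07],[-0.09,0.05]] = a@[[0.38, -0.11], [-0.33, 0.14]]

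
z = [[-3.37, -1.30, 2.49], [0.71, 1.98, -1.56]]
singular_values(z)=[4.88, 1.5]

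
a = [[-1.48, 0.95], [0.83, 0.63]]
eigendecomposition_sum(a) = [[-1.59, 0.62], [0.54, -0.21]] + [[0.11, 0.33], [0.29, 0.84]]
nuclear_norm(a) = 2.76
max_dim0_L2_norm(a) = 1.7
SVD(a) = [[-0.96,0.28], [0.28,0.96]] @ diag([1.8094770548037937, 0.9510482575235536]) @ [[0.91, -0.41], [0.41, 0.91]]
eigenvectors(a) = [[-0.95, -0.36], [0.32, -0.93]]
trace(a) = -0.85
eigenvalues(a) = [-1.8, 0.95]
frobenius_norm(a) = 2.04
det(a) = -1.72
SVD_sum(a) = [[-1.59, 0.71], [0.46, -0.20]] + [[0.11, 0.24], [0.37, 0.83]]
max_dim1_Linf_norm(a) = 1.48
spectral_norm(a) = 1.81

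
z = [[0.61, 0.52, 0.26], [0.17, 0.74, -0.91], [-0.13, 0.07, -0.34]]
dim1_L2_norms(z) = [0.84, 1.19, 0.37]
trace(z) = 1.01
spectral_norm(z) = 1.24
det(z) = 0.01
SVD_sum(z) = [[0.07, 0.21, -0.22],  [0.27, 0.80, -0.82],  [0.06, 0.17, -0.18]] + [[0.54, 0.31, 0.48], [-0.10, -0.06, -0.09], [-0.19, -0.11, -0.17]] + [[-0.00, 0.00, 0.00], [0.00, -0.0, -0.00], [-0.00, 0.0, 0.00]]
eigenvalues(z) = [(-0+0.07j), (-0-0.07j), (1.01+0j)]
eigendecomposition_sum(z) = [[(0.09+0.02j), (-0.09-0.03j), 0.33+0.02j], [(-0.09-0.01j), (0.09+0.02j), -0.30+0.00j], [(-0.05-0j), (0.05+0j), -0.18+0.03j]] + [[(0.09-0.02j), -0.09+0.03j, 0.33-0.02j], [(-0.09+0.01j), (0.09-0.02j), -0.30-0.00j], [-0.05+0.00j, (0.05-0j), -0.18-0.03j]] + [[0.42+0.00j, (0.71-0j), -0.39+0.00j], [0.34+0.00j, (0.57-0j), (-0.32+0j)], [(-0.02-0j), (-0.04+0j), 0.02-0.00j]]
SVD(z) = [[-0.25, 0.93, 0.27], [-0.95, -0.18, -0.27], [-0.2, -0.32, 0.92]] @ diag([1.2430772016987033, 0.84073517728699, 0.004840690977099657]) @ [[-0.23, -0.68, 0.7], [0.69, 0.39, 0.61], [-0.69, 0.62, 0.38]]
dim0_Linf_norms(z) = [0.61, 0.74, 0.91]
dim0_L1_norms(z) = [0.91, 1.33, 1.51]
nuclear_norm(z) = 2.09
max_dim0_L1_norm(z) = 1.51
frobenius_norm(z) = 1.50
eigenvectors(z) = [[(-0.68+0j), -0.68-0.00j, 0.78+0.00j],[0.62-0.05j, 0.62+0.05j, 0.63+0.00j],[0.37-0.09j, (0.37+0.09j), -0.04+0.00j]]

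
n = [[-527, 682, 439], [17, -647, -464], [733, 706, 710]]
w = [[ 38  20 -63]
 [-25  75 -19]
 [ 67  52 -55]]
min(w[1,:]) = -25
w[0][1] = 20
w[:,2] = [-63, -19, -55]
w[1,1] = 75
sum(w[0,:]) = -5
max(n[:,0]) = 733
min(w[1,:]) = -25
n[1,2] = -464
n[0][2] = 439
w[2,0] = 67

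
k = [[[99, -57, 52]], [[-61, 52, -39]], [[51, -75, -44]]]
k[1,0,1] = 52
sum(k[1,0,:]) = -48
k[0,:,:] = [[99, -57, 52]]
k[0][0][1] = -57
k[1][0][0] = -61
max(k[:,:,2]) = 52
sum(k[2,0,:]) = -68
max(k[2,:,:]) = 51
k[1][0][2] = -39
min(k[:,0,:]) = -75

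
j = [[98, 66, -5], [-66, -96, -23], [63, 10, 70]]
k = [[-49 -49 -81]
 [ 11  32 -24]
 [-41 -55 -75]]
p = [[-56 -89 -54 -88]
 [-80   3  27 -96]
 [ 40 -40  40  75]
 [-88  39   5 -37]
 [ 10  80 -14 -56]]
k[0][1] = -49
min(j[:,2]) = -23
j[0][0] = 98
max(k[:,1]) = 32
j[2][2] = 70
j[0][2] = -5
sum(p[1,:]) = -146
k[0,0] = -49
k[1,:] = [11, 32, -24]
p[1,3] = -96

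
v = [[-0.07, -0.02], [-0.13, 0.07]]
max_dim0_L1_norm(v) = 0.2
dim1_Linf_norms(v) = [0.07, 0.13]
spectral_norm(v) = 0.16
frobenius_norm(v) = 0.16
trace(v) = 0.00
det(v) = -0.01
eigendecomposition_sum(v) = [[-0.08, -0.01],[-0.06, -0.01]] + [[0.01,  -0.01], [-0.06,  0.08]]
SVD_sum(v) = [[-0.05, 0.02],[-0.14, 0.05]] + [[-0.02, -0.04],[0.01, 0.02]]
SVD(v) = [[-0.37, -0.93], [-0.93, 0.37]] @ diag([0.15759142264341597, 0.04759142264341596]) @ [[0.93, -0.37], [0.37, 0.93]]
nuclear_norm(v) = 0.21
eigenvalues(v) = [-0.09, 0.09]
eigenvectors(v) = [[-0.77, 0.13], [-0.64, -0.99]]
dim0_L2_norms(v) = [0.15, 0.07]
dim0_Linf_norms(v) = [0.13, 0.07]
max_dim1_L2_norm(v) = 0.15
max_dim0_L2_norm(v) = 0.15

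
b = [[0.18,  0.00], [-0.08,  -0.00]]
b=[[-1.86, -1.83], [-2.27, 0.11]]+[[2.04,1.83], [2.19,-0.11]]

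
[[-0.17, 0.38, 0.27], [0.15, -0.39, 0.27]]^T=[[-0.17,0.15],[0.38,-0.39],[0.27,0.27]]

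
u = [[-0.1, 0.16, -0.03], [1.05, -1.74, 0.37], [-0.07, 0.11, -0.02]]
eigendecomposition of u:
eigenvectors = [[(-0.09+0j),(0.63+0j),0.63-0.00j],[0.99+0.00j,0.49+0.06j,(0.49-0.06j)],[-0.06+0.00j,(0.54+0.27j),0.54-0.27j]]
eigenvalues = [(-1.86+0j), 0j, -0j]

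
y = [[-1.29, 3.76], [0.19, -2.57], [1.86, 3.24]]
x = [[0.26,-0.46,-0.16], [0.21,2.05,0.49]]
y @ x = [[0.45, 8.30, 2.05], [-0.49, -5.36, -1.29], [1.16, 5.79, 1.29]]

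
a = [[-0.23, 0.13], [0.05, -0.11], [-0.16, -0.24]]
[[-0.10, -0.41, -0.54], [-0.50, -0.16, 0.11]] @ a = [[0.09, 0.16],  [0.09, -0.07]]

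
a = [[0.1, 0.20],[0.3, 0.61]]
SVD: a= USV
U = [[-0.31, -0.95], [-0.95, 0.31]]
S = [0.72, 0.0]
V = [[-0.44, -0.9], [-0.90, 0.44]]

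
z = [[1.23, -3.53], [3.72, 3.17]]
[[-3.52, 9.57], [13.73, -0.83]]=z @ [[2.19,1.61],[1.76,-2.15]]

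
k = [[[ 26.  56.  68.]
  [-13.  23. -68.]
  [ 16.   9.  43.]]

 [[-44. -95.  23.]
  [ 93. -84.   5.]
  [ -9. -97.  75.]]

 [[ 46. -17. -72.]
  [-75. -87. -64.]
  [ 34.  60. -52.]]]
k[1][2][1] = -97.0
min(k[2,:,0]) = -75.0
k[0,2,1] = 9.0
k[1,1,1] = -84.0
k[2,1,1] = -87.0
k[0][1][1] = 23.0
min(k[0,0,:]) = 26.0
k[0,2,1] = 9.0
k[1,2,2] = 75.0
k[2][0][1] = -17.0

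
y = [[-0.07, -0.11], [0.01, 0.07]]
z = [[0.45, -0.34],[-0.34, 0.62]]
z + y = [[0.38, -0.45],[-0.33, 0.69]]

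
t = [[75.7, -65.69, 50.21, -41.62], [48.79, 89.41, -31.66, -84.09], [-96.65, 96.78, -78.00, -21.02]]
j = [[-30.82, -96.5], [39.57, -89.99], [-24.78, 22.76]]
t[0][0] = 75.7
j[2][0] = -24.78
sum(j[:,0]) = -16.03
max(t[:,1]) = 96.78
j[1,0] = 39.57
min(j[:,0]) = -30.82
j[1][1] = -89.99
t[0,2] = 50.21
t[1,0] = 48.79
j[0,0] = -30.82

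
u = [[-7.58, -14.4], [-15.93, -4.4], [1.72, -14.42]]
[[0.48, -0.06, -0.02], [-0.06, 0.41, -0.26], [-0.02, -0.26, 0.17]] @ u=[[-2.72, -6.36], [-6.52, 2.81], [4.59, -1.02]]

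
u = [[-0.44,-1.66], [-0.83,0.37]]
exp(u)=[[1.31, -2.05], [-1.02, 2.31]]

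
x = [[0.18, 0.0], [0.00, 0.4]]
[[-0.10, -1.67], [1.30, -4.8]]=x @ [[-0.57, -9.28], [3.24, -12.01]]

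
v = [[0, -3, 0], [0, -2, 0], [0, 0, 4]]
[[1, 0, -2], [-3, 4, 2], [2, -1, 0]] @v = [[0, -3, -8], [0, 1, 8], [0, -4, 0]]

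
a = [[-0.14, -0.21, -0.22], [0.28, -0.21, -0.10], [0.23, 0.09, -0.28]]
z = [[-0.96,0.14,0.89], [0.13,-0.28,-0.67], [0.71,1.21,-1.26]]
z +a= [[-1.1,  -0.07,  0.67], [0.41,  -0.49,  -0.77], [0.94,  1.30,  -1.54]]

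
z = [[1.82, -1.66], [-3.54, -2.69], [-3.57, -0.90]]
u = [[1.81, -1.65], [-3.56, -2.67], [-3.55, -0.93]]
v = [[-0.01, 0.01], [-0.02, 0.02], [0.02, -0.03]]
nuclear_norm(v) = 0.05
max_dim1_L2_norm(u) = 4.45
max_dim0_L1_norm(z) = 8.93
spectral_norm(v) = 0.05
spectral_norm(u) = 5.74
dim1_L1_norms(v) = [0.02, 0.04, 0.05]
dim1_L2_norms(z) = [2.46, 4.45, 3.68]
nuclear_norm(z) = 8.29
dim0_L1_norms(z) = [8.93, 5.25]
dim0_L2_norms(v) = [0.03, 0.04]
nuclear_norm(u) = 8.26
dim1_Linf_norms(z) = [1.82, 3.54, 3.57]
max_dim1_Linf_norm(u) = 3.56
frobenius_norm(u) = 6.27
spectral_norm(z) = 5.73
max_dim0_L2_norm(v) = 0.04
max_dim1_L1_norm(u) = 6.23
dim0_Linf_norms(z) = [3.57, 2.69]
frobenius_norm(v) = 0.05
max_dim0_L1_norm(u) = 8.92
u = z + v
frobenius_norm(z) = 6.28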